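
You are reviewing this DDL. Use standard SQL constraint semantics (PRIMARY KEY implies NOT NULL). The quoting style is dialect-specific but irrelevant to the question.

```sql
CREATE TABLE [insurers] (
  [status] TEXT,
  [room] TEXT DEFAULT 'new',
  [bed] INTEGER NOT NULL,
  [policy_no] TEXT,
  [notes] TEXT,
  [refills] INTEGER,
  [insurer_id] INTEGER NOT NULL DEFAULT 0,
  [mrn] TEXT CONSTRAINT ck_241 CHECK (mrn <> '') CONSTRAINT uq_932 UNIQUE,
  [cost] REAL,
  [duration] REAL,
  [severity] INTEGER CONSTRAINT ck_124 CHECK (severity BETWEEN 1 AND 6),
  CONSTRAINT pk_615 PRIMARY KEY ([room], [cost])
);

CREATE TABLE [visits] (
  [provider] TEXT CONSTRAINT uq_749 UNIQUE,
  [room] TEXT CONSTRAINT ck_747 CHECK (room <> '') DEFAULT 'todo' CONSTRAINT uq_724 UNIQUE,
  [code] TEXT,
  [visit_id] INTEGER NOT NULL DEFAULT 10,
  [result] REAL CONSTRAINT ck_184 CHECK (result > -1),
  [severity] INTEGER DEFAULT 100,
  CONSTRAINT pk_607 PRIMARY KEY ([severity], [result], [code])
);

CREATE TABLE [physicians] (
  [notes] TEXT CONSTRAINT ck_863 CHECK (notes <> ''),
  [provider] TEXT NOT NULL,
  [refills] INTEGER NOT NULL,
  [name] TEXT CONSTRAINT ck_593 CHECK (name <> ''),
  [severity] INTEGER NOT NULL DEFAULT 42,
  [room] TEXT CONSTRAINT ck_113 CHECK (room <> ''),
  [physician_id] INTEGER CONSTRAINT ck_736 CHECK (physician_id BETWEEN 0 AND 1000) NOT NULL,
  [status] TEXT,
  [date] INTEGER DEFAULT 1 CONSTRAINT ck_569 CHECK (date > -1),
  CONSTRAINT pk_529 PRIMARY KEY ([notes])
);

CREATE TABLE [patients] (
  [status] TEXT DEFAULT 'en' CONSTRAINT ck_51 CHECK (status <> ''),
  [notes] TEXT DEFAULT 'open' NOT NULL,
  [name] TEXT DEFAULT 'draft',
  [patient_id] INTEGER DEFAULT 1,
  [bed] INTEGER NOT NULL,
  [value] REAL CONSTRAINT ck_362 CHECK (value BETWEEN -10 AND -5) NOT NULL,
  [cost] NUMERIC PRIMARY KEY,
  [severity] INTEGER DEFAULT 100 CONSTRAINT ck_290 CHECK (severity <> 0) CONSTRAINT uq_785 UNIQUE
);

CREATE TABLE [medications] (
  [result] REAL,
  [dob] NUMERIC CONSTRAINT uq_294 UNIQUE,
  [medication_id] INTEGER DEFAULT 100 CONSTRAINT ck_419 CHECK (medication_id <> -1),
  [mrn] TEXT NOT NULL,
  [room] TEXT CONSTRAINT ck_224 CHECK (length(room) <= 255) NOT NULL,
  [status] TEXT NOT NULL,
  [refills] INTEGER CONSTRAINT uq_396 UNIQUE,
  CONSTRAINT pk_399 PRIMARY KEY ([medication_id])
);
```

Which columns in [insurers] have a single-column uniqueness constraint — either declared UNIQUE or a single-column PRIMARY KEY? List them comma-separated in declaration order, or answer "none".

- status: no UNIQUE or single-column PK constraint.
- room: part of a composite PRIMARY KEY — only the tuple is unique, not this column on its own.
- bed: no UNIQUE or single-column PK constraint.
- policy_no: no UNIQUE or single-column PK constraint.
- notes: no UNIQUE or single-column PK constraint.
- refills: no UNIQUE or single-column PK constraint.
- insurer_id: no UNIQUE or single-column PK constraint.
- mrn: declared UNIQUE → unique.
- cost: part of a composite PRIMARY KEY — only the tuple is unique, not this column on its own.
- duration: no UNIQUE or single-column PK constraint.
- severity: no UNIQUE or single-column PK constraint.

mrn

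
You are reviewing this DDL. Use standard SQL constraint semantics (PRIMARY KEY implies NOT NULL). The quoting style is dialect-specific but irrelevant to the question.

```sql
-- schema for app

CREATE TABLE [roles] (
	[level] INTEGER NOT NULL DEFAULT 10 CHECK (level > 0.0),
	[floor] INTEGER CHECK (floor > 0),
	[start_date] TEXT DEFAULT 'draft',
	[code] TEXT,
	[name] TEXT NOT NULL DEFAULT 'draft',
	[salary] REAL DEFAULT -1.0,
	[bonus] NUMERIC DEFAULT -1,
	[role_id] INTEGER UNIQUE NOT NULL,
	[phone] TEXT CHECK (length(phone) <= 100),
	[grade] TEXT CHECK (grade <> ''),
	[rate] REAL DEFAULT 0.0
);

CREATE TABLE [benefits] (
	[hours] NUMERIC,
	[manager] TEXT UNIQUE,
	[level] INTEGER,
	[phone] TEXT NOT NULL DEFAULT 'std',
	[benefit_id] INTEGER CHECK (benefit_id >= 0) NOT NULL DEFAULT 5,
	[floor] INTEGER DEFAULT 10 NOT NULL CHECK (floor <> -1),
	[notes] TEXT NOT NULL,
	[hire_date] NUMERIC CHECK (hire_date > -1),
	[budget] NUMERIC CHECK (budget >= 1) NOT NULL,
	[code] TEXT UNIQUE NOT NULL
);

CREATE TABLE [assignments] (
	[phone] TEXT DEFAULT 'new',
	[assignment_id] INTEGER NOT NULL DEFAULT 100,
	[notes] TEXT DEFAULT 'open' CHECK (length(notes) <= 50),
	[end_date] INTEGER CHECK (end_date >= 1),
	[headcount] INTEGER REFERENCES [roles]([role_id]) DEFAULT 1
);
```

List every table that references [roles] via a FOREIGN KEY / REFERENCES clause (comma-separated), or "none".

- assignments.headcount references roles(role_id).

assignments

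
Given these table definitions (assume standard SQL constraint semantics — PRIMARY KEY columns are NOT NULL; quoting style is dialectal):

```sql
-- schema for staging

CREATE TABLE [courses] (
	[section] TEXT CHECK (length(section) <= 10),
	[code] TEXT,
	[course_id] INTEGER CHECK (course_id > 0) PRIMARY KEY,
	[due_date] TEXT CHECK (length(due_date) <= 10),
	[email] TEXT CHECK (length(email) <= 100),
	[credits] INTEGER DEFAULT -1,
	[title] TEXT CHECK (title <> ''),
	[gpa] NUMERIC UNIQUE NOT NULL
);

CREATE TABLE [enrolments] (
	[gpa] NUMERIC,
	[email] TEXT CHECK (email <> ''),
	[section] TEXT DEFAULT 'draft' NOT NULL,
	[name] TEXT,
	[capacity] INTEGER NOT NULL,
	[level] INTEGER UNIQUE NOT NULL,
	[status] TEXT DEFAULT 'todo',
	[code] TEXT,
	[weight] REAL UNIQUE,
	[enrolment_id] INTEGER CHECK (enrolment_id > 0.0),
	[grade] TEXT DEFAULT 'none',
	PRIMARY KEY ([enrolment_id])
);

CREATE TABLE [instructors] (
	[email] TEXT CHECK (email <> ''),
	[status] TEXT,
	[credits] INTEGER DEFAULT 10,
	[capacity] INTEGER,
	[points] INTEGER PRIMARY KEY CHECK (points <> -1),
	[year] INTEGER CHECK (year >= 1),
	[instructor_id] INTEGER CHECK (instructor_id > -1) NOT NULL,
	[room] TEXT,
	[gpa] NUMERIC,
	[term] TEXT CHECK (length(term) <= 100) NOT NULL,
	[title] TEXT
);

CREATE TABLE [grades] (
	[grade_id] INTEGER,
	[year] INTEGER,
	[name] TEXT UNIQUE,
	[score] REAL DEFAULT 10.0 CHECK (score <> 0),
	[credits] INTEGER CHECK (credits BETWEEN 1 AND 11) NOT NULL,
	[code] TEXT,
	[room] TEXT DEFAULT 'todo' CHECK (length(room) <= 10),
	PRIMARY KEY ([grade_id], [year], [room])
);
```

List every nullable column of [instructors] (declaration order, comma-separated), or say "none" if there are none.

- email: CHECK does not forbid NULL (a CHECK constraint passes when its expression is NULL) → nullable.
- status: no NOT NULL constraint applies → nullable.
- credits: DEFAULT only fills an omitted column; an explicit NULL is still allowed → nullable.
- capacity: no NOT NULL constraint applies → nullable.
- points: part of the PRIMARY KEY, which implies NOT NULL → not nullable.
- year: CHECK does not forbid NULL (a CHECK constraint passes when its expression is NULL) → nullable.
- instructor_id: declared NOT NULL → not nullable.
- room: no NOT NULL constraint applies → nullable.
- gpa: no NOT NULL constraint applies → nullable.
- term: declared NOT NULL → not nullable.
- title: no NOT NULL constraint applies → nullable.

email, status, credits, capacity, year, room, gpa, title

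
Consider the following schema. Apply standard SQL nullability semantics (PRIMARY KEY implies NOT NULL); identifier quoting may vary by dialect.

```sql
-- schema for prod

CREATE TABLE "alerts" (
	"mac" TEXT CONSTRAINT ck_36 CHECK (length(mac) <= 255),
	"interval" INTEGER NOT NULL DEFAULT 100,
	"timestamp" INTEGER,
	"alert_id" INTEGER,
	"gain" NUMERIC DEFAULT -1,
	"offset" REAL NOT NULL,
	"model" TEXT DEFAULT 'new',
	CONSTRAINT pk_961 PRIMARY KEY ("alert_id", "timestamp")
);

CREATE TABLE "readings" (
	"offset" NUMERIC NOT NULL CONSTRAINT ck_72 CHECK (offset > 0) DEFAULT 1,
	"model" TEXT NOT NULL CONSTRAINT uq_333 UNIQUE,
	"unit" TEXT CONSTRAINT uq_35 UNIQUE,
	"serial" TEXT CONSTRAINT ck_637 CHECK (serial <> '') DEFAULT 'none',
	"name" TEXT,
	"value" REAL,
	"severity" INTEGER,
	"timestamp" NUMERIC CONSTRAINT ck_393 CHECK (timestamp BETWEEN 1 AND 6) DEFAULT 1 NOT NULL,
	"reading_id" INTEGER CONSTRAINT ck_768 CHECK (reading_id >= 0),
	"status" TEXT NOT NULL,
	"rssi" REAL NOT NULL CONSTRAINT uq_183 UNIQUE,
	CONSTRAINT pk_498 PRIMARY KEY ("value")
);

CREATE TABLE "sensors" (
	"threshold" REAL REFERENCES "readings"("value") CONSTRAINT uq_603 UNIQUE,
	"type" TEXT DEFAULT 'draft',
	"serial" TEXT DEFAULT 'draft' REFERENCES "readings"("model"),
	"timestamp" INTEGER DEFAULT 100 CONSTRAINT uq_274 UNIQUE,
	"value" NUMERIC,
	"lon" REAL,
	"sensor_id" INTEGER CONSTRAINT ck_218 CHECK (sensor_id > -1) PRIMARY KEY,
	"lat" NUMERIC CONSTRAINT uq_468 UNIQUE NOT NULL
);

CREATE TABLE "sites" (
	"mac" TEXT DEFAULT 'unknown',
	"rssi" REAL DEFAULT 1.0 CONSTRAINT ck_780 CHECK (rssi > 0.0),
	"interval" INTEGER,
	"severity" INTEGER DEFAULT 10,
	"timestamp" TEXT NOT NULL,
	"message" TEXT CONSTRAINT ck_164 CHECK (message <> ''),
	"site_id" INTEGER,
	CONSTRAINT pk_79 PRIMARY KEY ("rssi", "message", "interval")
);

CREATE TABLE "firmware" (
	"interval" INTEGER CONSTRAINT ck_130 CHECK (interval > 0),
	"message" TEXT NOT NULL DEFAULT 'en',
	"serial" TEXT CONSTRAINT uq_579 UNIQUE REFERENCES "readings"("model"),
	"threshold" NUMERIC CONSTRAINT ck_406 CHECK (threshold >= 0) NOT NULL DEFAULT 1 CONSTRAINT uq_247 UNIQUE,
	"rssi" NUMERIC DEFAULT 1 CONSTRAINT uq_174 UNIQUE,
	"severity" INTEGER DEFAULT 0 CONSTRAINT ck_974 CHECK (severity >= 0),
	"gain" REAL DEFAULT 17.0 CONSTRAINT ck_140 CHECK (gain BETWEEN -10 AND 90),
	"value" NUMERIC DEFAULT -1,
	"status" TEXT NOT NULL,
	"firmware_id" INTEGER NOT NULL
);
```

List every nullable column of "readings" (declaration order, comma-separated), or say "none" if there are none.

unit, serial, name, severity, reading_id

- offset: declared NOT NULL → not nullable.
- model: declared NOT NULL → not nullable.
- unit: UNIQUE does not imply NOT NULL → nullable.
- serial: CHECK does not forbid NULL (a CHECK constraint passes when its expression is NULL) → nullable.
- name: no NOT NULL constraint applies → nullable.
- value: part of the PRIMARY KEY, which implies NOT NULL → not nullable.
- severity: no NOT NULL constraint applies → nullable.
- timestamp: declared NOT NULL → not nullable.
- reading_id: CHECK does not forbid NULL (a CHECK constraint passes when its expression is NULL) → nullable.
- status: declared NOT NULL → not nullable.
- rssi: declared NOT NULL → not nullable.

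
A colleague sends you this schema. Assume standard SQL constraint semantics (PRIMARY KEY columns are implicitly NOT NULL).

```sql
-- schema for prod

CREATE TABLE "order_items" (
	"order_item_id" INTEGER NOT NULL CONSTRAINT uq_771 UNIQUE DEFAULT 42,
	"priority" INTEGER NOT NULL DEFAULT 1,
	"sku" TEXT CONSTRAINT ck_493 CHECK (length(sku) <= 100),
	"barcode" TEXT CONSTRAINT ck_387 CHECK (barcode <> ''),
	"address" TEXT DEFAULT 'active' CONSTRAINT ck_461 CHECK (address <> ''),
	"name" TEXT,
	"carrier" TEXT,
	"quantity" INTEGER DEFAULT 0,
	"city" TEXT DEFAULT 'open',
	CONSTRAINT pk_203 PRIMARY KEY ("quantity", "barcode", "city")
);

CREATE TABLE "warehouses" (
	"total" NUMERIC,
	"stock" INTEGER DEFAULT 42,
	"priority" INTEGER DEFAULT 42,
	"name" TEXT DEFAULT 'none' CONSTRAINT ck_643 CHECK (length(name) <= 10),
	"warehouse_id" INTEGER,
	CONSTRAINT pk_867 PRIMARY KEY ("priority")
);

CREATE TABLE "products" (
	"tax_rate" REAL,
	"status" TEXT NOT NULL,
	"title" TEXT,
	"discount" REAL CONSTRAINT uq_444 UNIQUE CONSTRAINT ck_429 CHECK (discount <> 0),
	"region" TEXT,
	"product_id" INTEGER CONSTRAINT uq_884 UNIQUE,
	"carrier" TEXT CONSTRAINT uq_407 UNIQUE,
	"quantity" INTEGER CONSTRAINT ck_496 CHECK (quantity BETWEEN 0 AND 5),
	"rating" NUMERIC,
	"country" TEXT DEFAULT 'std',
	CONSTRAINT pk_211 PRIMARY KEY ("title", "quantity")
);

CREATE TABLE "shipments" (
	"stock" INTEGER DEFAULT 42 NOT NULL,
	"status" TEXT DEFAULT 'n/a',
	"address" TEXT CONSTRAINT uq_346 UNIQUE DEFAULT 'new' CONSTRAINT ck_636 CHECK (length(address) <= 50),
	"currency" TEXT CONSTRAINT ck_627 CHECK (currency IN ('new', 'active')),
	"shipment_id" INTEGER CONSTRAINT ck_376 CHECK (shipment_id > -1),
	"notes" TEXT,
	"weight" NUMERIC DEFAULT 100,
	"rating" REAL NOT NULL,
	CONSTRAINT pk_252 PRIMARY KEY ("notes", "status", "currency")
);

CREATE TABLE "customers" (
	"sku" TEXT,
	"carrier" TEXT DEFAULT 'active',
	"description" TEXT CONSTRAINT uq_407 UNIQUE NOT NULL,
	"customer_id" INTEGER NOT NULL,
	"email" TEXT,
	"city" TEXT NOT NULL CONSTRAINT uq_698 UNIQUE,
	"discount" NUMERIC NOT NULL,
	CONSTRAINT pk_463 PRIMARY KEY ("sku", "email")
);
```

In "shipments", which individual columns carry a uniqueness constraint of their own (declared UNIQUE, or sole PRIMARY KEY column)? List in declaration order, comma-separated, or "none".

- stock: no UNIQUE or single-column PK constraint.
- status: part of a composite PRIMARY KEY — only the tuple is unique, not this column on its own.
- address: declared UNIQUE → unique.
- currency: part of a composite PRIMARY KEY — only the tuple is unique, not this column on its own.
- shipment_id: no UNIQUE or single-column PK constraint.
- notes: part of a composite PRIMARY KEY — only the tuple is unique, not this column on its own.
- weight: no UNIQUE or single-column PK constraint.
- rating: no UNIQUE or single-column PK constraint.

address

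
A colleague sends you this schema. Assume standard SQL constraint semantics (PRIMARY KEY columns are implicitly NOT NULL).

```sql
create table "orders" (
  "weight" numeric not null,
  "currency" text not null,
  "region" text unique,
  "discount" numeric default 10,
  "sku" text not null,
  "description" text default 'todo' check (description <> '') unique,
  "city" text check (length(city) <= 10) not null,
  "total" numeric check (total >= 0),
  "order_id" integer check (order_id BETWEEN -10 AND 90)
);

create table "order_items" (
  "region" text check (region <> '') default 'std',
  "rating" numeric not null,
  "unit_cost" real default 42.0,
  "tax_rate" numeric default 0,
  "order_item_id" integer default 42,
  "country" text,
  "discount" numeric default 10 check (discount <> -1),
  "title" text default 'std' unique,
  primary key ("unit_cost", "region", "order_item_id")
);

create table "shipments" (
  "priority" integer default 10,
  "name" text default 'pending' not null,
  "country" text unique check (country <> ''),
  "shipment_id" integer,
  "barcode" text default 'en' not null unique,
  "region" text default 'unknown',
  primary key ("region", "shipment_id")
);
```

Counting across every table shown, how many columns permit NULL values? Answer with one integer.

11

orders: 5 nullable (region, discount, description, total, order_id — PK none and explicit NOT NULL columns excluded).
order_items: 4 nullable (tax_rate, country, discount, title — PK (unit_cost, region, order_item_id) and explicit NOT NULL columns excluded).
shipments: 2 nullable (priority, country — PK (region, shipment_id) and explicit NOT NULL columns excluded).
Total: 5 + 4 + 2 = 11.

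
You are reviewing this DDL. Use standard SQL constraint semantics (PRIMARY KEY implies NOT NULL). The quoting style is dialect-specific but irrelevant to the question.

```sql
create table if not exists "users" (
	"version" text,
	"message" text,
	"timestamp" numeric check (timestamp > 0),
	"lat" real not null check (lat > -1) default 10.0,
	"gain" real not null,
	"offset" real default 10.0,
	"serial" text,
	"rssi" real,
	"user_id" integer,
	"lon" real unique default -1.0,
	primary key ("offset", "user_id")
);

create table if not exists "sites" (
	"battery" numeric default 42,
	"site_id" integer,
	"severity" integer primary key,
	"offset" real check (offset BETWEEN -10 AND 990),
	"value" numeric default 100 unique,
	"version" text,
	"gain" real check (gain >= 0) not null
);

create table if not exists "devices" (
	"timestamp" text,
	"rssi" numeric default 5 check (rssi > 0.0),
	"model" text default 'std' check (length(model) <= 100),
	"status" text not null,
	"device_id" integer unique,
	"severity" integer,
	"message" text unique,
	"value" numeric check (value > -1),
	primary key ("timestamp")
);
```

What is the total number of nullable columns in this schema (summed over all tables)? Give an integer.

users: 6 nullable (version, message, timestamp, serial, rssi, lon — PK (offset, user_id) and explicit NOT NULL columns excluded).
sites: 5 nullable (battery, site_id, offset, value, version — PK (severity) and explicit NOT NULL columns excluded).
devices: 6 nullable (rssi, model, device_id, severity, message, value — PK (timestamp) and explicit NOT NULL columns excluded).
Total: 6 + 5 + 6 = 17.

17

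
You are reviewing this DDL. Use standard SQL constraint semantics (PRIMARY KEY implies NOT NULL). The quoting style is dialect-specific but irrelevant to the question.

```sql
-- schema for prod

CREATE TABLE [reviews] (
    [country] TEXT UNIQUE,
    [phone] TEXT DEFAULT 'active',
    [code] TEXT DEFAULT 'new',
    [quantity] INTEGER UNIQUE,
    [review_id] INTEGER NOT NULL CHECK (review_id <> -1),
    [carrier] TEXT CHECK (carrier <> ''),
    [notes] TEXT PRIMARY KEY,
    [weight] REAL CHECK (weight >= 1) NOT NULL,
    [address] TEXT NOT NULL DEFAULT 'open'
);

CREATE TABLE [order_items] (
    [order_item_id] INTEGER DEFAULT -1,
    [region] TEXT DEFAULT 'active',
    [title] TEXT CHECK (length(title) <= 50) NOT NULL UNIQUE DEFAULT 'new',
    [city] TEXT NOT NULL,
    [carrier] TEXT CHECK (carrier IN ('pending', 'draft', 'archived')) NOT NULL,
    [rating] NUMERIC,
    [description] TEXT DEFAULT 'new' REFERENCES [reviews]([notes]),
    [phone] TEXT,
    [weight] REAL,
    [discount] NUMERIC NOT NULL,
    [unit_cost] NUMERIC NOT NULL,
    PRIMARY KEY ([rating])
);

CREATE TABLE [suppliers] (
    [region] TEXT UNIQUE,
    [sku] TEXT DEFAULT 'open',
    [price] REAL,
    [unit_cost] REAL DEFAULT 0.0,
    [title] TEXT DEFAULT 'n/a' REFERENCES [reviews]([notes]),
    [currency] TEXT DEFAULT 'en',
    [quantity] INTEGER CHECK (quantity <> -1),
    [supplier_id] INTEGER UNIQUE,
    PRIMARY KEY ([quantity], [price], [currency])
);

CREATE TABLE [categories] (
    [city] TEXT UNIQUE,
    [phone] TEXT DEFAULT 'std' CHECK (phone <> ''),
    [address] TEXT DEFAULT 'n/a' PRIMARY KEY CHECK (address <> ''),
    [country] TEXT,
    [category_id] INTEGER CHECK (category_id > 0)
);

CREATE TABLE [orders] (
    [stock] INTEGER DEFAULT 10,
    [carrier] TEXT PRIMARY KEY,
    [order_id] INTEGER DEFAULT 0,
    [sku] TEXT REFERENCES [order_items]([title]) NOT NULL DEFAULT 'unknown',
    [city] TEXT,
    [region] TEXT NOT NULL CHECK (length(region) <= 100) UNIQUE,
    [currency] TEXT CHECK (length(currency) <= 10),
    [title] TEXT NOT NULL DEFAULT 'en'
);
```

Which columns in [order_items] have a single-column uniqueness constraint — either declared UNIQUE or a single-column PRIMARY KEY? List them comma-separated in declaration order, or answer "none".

- order_item_id: no UNIQUE or single-column PK constraint.
- region: no UNIQUE or single-column PK constraint.
- title: declared UNIQUE → unique.
- city: no UNIQUE or single-column PK constraint.
- carrier: no UNIQUE or single-column PK constraint.
- rating: single-column PRIMARY KEY → unique.
- description: no UNIQUE or single-column PK constraint.
- phone: no UNIQUE or single-column PK constraint.
- weight: no UNIQUE or single-column PK constraint.
- discount: no UNIQUE or single-column PK constraint.
- unit_cost: no UNIQUE or single-column PK constraint.

title, rating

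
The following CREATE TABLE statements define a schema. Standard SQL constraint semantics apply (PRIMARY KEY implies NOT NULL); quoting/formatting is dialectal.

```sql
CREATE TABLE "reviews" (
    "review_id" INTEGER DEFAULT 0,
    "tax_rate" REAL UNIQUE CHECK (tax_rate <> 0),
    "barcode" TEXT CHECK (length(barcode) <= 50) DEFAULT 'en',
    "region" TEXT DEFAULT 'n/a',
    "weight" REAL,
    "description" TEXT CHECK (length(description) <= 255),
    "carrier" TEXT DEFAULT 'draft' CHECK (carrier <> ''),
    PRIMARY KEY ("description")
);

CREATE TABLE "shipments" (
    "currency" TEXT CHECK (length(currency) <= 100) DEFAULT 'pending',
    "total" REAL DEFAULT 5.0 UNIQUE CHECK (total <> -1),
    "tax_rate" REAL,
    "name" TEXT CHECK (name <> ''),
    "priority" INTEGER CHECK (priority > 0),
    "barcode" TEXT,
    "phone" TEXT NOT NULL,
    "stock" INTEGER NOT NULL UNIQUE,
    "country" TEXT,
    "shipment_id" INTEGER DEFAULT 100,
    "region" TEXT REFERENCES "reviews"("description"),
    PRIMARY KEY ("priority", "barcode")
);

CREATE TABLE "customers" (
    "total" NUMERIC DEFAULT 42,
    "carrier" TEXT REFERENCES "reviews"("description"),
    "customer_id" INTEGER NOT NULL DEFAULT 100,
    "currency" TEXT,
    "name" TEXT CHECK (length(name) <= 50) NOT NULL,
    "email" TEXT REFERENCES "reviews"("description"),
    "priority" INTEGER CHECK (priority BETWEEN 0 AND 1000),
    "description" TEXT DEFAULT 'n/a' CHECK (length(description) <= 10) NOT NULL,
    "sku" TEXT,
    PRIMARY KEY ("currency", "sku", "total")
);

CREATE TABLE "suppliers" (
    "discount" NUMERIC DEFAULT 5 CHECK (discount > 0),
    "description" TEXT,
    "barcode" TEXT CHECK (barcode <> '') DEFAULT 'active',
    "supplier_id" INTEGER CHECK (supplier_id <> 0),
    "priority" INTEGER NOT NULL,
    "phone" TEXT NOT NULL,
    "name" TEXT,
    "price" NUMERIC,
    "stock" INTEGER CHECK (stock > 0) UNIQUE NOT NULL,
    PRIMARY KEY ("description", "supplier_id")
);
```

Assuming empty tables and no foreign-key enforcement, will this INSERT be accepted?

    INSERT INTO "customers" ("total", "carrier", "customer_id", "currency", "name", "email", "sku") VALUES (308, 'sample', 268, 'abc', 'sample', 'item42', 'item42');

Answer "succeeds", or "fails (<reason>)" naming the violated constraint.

NOT NULL columns: currency is supplied; customer_id is supplied; description defaults to 'n/a'; name is supplied; sku is supplied; total is supplied.
CHECK constraints: 'sample' satisfies (length(name) <= 50).
No constraint is violated.

succeeds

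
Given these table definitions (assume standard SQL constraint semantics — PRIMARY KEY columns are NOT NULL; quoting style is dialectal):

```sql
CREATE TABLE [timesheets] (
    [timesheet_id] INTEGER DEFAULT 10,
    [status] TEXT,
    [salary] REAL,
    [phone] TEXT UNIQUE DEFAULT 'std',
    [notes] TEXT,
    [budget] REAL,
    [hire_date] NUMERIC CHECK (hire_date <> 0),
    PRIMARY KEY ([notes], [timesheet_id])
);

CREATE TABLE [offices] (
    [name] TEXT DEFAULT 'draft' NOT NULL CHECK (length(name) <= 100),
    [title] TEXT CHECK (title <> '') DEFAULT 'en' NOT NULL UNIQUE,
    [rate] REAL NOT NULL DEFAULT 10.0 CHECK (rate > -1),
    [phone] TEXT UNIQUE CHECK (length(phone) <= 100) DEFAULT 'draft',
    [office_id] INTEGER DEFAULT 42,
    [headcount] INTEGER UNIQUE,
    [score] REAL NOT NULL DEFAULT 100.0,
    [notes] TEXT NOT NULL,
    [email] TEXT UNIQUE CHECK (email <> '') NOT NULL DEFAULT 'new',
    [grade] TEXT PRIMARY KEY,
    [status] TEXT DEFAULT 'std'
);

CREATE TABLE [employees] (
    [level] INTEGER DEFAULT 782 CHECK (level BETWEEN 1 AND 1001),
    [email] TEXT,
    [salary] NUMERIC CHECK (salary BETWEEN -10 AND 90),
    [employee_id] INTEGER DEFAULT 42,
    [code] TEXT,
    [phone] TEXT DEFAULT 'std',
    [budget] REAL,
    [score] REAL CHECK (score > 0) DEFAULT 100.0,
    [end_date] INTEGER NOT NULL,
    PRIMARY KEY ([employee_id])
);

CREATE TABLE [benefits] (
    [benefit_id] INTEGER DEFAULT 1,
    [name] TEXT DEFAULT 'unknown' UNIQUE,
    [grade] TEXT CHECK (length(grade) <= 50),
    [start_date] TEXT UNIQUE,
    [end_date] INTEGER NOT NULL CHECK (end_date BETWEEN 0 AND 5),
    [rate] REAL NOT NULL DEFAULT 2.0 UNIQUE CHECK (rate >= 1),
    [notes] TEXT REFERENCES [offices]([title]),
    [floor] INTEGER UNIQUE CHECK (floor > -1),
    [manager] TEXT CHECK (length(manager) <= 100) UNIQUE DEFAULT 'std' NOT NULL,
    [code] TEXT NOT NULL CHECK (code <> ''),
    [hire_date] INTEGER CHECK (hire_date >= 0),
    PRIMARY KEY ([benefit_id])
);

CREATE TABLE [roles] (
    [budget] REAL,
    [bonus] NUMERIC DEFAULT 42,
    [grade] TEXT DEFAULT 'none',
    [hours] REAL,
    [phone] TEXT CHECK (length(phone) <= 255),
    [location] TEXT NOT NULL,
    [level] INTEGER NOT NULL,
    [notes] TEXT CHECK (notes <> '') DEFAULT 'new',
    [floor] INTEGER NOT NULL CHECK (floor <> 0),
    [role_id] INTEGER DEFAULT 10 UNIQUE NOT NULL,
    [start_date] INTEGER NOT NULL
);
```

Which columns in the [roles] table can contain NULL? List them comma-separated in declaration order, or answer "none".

budget, bonus, grade, hours, phone, notes

- budget: no NOT NULL constraint applies → nullable.
- bonus: DEFAULT only fills an omitted column; an explicit NULL is still allowed → nullable.
- grade: DEFAULT only fills an omitted column; an explicit NULL is still allowed → nullable.
- hours: no NOT NULL constraint applies → nullable.
- phone: CHECK does not forbid NULL (a CHECK constraint passes when its expression is NULL) → nullable.
- location: declared NOT NULL → not nullable.
- level: declared NOT NULL → not nullable.
- notes: CHECK does not forbid NULL (a CHECK constraint passes when its expression is NULL) → nullable.
- floor: declared NOT NULL → not nullable.
- role_id: declared NOT NULL → not nullable.
- start_date: declared NOT NULL → not nullable.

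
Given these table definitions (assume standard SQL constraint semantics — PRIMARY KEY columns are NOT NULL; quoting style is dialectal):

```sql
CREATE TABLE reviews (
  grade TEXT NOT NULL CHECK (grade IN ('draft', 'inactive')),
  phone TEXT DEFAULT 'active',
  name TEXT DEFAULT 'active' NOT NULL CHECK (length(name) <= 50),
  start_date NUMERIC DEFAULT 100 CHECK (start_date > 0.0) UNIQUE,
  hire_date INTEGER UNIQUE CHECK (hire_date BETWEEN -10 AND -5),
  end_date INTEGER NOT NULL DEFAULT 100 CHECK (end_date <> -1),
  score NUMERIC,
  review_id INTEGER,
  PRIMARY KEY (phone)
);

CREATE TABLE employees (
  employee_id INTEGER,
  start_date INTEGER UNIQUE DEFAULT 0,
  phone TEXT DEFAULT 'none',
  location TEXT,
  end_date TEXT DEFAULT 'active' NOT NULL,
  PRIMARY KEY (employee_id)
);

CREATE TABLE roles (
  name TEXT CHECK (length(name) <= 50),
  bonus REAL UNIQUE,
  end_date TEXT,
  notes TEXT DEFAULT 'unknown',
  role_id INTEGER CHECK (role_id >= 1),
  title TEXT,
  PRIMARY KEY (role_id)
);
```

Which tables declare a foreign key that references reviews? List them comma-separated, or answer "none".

No REFERENCES clause anywhere in the schema names reviews.

none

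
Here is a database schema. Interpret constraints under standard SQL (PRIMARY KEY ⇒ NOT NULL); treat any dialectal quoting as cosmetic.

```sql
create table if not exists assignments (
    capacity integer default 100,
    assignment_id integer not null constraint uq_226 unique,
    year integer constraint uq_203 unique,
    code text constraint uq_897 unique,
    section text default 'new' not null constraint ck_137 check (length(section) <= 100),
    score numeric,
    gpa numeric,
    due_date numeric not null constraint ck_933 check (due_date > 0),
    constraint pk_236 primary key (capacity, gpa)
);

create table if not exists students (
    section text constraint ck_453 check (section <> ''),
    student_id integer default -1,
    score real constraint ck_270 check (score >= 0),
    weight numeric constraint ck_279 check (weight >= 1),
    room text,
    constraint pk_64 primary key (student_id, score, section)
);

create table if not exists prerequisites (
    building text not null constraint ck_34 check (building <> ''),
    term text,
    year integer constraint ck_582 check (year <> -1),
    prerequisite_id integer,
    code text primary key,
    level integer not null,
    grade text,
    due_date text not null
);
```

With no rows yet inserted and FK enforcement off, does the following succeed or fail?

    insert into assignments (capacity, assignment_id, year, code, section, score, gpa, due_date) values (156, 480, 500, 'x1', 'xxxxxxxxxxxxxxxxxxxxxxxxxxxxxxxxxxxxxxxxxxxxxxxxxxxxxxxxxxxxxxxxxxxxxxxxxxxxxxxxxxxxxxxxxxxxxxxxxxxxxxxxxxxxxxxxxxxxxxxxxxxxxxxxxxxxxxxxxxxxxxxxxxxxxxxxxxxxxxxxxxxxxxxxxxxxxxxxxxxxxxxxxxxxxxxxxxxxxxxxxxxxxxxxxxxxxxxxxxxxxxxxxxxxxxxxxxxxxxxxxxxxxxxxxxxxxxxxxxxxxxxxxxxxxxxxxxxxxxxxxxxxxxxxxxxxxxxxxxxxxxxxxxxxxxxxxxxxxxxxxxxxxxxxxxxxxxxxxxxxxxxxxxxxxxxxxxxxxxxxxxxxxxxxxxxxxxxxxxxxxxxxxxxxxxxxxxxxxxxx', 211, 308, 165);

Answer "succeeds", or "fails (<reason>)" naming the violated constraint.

fails (CHECK on section)

The value 'xxxxxxxxxxxxxxxxxxxxxxxxxxxxxxxxxxxxxxxxxxxxxxxxxxxxxxxxxxxxxxxxxxxxxxxxxxxxxxxxxxxxxxxxxxxxxxxxxxxxxxxxxxxxxxxxxxxxxxxxxxxxxxxxxxxxxxxxxxxxxxxxxxxxxxxxxxxxxxxxxxxxxxxxxxxxxxxxxxxxxxxxxxxxxxxxxxxxxxxxxxxxxxxxxxxxxxxxxxxxxxxxxxxxxxxxxxxxxxxxxxxxxxxxxxxxxxxxxxxxxxxxxxxxxxxxxxxxxxxxxxxxxxxxxxxxxxxxxxxxxxxxxxxxxxxxxxxxxxxxxxxxxxxxxxxxxxxxxxxxxxxxxxxxxxxxxxxxxxxxxxxxxxxxxxxxxxxxxxxxxxxxxxxxxxxxxxxxxxxx' for section violates CHECK (length(section) <= 100).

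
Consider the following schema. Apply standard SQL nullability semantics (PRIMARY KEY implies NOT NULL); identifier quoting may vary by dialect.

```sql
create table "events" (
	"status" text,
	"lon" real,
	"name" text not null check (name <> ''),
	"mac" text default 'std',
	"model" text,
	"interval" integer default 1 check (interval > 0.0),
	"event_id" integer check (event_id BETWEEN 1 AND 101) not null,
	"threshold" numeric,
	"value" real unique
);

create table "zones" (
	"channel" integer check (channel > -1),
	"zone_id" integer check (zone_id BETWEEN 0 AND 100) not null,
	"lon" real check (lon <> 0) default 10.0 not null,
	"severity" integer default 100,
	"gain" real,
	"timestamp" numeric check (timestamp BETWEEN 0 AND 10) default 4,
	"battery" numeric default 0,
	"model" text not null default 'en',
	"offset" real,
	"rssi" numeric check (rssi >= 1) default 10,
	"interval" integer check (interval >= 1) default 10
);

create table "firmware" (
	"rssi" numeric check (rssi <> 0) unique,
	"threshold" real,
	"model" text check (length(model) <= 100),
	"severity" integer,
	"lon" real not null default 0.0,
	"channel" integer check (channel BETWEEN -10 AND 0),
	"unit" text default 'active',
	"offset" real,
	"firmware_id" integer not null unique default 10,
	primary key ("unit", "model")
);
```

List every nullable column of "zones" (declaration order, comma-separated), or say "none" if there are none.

channel, severity, gain, timestamp, battery, offset, rssi, interval

- channel: CHECK does not forbid NULL (a CHECK constraint passes when its expression is NULL) → nullable.
- zone_id: declared NOT NULL → not nullable.
- lon: declared NOT NULL → not nullable.
- severity: DEFAULT only fills an omitted column; an explicit NULL is still allowed → nullable.
- gain: no NOT NULL constraint applies → nullable.
- timestamp: CHECK does not forbid NULL (a CHECK constraint passes when its expression is NULL) → nullable.
- battery: DEFAULT only fills an omitted column; an explicit NULL is still allowed → nullable.
- model: declared NOT NULL → not nullable.
- offset: no NOT NULL constraint applies → nullable.
- rssi: CHECK does not forbid NULL (a CHECK constraint passes when its expression is NULL) → nullable.
- interval: CHECK does not forbid NULL (a CHECK constraint passes when its expression is NULL) → nullable.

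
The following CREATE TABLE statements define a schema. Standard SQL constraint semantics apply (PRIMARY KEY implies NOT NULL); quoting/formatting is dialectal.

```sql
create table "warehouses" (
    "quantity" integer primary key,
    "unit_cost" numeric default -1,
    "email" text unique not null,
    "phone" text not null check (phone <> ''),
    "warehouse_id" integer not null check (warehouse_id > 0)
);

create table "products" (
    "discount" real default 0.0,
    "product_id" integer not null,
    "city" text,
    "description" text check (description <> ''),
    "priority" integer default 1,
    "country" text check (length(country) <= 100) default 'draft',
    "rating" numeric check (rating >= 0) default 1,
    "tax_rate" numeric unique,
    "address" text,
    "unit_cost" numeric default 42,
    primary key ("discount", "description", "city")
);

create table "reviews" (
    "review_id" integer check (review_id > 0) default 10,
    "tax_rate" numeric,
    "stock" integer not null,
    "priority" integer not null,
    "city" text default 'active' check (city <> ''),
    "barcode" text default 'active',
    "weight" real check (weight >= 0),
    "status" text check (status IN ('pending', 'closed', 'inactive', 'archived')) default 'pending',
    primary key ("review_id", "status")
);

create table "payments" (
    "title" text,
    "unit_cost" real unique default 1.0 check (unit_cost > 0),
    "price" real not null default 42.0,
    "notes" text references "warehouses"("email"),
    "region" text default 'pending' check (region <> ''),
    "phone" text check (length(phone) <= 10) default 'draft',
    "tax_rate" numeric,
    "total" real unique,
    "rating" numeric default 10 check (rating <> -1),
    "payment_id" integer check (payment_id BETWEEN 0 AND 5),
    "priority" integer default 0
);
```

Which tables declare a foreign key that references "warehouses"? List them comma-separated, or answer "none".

- payments.notes references warehouses(email).

payments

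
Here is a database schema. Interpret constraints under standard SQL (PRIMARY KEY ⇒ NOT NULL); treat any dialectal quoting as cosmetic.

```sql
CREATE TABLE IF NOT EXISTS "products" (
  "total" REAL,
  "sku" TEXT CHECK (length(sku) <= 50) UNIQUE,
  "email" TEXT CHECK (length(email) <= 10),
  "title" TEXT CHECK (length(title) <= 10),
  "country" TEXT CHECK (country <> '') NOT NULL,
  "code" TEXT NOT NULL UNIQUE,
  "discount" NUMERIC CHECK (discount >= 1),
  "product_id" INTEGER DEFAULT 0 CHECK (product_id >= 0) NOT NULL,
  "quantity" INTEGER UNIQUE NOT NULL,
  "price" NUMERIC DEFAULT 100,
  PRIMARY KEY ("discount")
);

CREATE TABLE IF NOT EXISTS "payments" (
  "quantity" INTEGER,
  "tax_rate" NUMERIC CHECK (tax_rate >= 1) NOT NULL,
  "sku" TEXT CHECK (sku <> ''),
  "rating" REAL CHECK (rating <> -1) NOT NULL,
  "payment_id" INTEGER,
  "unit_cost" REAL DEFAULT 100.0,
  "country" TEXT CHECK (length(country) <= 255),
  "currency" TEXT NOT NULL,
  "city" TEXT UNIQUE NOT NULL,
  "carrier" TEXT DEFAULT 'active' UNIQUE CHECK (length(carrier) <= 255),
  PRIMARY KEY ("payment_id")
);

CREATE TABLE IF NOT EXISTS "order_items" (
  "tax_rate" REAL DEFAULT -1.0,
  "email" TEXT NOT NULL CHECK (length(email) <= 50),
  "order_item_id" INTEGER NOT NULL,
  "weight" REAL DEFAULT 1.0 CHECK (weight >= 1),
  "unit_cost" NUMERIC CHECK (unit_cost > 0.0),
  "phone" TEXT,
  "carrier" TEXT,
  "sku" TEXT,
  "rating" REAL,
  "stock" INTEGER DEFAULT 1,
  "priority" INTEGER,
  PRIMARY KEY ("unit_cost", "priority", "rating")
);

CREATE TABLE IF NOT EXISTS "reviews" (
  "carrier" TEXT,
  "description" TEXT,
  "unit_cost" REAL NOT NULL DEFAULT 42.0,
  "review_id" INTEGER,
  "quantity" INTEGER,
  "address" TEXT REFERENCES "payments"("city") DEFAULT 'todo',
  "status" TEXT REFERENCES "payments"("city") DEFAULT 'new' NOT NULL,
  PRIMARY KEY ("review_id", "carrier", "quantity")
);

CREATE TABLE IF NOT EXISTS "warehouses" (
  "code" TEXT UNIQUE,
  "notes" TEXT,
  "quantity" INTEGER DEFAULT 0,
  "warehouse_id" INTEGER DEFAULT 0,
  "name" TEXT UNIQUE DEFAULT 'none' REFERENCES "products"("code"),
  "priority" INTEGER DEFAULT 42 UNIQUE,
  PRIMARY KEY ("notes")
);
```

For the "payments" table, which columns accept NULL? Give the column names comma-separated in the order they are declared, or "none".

quantity, sku, unit_cost, country, carrier

- quantity: no NOT NULL constraint applies → nullable.
- tax_rate: declared NOT NULL → not nullable.
- sku: CHECK does not forbid NULL (a CHECK constraint passes when its expression is NULL) → nullable.
- rating: declared NOT NULL → not nullable.
- payment_id: part of the PRIMARY KEY, which implies NOT NULL → not nullable.
- unit_cost: DEFAULT only fills an omitted column; an explicit NULL is still allowed → nullable.
- country: CHECK does not forbid NULL (a CHECK constraint passes when its expression is NULL) → nullable.
- currency: declared NOT NULL → not nullable.
- city: declared NOT NULL → not nullable.
- carrier: CHECK does not forbid NULL (a CHECK constraint passes when its expression is NULL) → nullable.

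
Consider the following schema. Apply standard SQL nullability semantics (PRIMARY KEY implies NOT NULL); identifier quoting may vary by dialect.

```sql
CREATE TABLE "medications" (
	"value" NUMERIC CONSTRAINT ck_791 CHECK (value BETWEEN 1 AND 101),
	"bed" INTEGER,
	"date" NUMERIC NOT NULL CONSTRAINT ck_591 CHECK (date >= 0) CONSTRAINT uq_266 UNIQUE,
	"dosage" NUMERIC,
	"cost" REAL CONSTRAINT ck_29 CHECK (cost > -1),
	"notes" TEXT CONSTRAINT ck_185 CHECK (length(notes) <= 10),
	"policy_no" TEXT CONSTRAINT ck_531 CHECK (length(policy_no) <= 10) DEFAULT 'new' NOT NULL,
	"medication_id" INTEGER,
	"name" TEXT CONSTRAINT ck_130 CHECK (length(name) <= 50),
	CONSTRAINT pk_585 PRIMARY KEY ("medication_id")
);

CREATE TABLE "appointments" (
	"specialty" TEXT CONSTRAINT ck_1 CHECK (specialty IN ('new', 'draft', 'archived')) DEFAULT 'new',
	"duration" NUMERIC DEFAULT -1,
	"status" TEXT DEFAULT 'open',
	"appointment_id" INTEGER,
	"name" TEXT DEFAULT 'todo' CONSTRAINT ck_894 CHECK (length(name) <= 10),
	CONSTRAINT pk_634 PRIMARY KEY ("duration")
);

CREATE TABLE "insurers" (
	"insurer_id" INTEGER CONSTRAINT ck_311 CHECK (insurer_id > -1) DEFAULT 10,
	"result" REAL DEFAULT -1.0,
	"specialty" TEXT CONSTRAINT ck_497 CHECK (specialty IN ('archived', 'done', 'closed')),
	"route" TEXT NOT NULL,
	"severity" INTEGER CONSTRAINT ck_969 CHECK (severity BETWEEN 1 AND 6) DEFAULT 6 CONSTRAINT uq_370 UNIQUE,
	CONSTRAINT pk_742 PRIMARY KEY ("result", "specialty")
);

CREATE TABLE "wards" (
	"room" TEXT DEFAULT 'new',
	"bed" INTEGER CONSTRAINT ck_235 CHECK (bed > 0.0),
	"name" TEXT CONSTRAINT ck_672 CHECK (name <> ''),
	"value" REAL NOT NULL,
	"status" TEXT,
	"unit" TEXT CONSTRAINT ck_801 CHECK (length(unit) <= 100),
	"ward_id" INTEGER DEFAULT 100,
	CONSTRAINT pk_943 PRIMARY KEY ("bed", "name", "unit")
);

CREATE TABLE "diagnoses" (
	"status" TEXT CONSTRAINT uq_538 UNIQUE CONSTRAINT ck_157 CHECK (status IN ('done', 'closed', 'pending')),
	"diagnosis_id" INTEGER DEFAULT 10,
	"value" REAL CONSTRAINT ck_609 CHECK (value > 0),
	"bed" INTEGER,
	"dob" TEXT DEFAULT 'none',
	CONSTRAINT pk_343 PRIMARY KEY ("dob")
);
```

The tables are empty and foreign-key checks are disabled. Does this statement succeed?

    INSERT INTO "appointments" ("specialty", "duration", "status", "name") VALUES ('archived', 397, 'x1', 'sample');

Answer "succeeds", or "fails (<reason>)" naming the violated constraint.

NOT NULL columns: duration is supplied.
CHECK constraints: 'archived' satisfies (specialty IN ('new', 'draft', 'archived')); 'sample' satisfies (length(name) <= 10).
No constraint is violated.

succeeds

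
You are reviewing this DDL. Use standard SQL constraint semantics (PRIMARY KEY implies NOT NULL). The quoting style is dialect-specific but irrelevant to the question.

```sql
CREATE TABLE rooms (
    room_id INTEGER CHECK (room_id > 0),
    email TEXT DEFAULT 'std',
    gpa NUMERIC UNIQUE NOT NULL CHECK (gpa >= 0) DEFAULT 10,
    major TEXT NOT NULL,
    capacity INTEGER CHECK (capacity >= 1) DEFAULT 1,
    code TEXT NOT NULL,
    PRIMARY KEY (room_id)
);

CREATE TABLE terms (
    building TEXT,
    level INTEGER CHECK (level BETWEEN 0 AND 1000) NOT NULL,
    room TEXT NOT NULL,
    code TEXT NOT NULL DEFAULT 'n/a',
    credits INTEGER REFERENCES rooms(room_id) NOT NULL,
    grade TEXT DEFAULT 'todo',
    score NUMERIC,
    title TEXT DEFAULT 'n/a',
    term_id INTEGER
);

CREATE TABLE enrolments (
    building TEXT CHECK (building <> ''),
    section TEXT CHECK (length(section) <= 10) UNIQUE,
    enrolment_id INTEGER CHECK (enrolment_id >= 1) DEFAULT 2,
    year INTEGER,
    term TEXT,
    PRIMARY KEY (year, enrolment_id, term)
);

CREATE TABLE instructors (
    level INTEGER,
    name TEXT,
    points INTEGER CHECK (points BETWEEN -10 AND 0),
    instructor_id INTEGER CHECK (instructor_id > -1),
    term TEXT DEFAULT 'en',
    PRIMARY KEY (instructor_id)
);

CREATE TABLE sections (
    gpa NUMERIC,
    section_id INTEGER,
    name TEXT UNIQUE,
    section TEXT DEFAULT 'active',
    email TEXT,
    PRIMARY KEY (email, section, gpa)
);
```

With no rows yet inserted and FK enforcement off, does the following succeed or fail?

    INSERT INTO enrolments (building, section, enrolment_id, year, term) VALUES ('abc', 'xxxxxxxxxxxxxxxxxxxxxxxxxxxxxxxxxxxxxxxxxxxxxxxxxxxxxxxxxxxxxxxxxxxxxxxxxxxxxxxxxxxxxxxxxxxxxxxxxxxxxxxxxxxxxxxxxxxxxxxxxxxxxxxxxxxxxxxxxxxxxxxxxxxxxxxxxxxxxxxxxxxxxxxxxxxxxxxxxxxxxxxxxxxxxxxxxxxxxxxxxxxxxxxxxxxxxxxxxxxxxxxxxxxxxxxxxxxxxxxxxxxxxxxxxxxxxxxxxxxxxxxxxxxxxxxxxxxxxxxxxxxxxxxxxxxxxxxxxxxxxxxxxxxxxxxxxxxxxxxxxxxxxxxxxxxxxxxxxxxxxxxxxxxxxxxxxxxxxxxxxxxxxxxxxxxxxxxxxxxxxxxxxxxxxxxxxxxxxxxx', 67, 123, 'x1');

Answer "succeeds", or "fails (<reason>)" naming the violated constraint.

The value 'xxxxxxxxxxxxxxxxxxxxxxxxxxxxxxxxxxxxxxxxxxxxxxxxxxxxxxxxxxxxxxxxxxxxxxxxxxxxxxxxxxxxxxxxxxxxxxxxxxxxxxxxxxxxxxxxxxxxxxxxxxxxxxxxxxxxxxxxxxxxxxxxxxxxxxxxxxxxxxxxxxxxxxxxxxxxxxxxxxxxxxxxxxxxxxxxxxxxxxxxxxxxxxxxxxxxxxxxxxxxxxxxxxxxxxxxxxxxxxxxxxxxxxxxxxxxxxxxxxxxxxxxxxxxxxxxxxxxxxxxxxxxxxxxxxxxxxxxxxxxxxxxxxxxxxxxxxxxxxxxxxxxxxxxxxxxxxxxxxxxxxxxxxxxxxxxxxxxxxxxxxxxxxxxxxxxxxxxxxxxxxxxxxxxxxxxxxxxxxxx' for section violates CHECK (length(section) <= 10).

fails (CHECK on section)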